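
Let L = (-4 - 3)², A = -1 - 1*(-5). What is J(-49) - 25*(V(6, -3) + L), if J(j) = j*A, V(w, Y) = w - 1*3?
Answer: -1496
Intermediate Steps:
V(w, Y) = -3 + w (V(w, Y) = w - 3 = -3 + w)
A = 4 (A = -1 + 5 = 4)
L = 49 (L = (-7)² = 49)
J(j) = 4*j (J(j) = j*4 = 4*j)
J(-49) - 25*(V(6, -3) + L) = 4*(-49) - 25*((-3 + 6) + 49) = -196 - 25*(3 + 49) = -196 - 25*52 = -196 - 1*1300 = -196 - 1300 = -1496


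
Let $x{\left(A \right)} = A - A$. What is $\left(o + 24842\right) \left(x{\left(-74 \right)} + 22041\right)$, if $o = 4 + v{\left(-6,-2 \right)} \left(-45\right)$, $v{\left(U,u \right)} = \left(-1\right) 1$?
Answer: $548622531$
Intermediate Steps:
$v{\left(U,u \right)} = -1$
$x{\left(A \right)} = 0$
$o = 49$ ($o = 4 - -45 = 4 + 45 = 49$)
$\left(o + 24842\right) \left(x{\left(-74 \right)} + 22041\right) = \left(49 + 24842\right) \left(0 + 22041\right) = 24891 \cdot 22041 = 548622531$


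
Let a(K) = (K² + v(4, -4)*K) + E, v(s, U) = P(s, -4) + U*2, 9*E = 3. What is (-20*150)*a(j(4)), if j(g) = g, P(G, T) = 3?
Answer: 11000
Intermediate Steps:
E = ⅓ (E = (⅑)*3 = ⅓ ≈ 0.33333)
v(s, U) = 3 + 2*U (v(s, U) = 3 + U*2 = 3 + 2*U)
a(K) = ⅓ + K² - 5*K (a(K) = (K² + (3 + 2*(-4))*K) + ⅓ = (K² + (3 - 8)*K) + ⅓ = (K² - 5*K) + ⅓ = ⅓ + K² - 5*K)
(-20*150)*a(j(4)) = (-20*150)*(⅓ + 4² - 5*4) = -3000*(⅓ + 16 - 20) = -3000*(-11/3) = 11000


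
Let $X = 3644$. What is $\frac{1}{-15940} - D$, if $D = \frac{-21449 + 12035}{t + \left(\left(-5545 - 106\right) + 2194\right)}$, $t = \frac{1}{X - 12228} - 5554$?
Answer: $- \frac{85879011991}{82197718300} \approx -1.0448$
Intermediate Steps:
$t = - \frac{47675537}{8584}$ ($t = \frac{1}{3644 - 12228} - 5554 = \frac{1}{-8584} - 5554 = - \frac{1}{8584} - 5554 = - \frac{47675537}{8584} \approx -5554.0$)
$D = \frac{26936592}{25783475}$ ($D = \frac{-21449 + 12035}{- \frac{47675537}{8584} + \left(\left(-5545 - 106\right) + 2194\right)} = - \frac{9414}{- \frac{47675537}{8584} + \left(-5651 + 2194\right)} = - \frac{9414}{- \frac{47675537}{8584} - 3457} = - \frac{9414}{- \frac{77350425}{8584}} = \left(-9414\right) \left(- \frac{8584}{77350425}\right) = \frac{26936592}{25783475} \approx 1.0447$)
$\frac{1}{-15940} - D = \frac{1}{-15940} - \frac{26936592}{25783475} = - \frac{1}{15940} - \frac{26936592}{25783475} = - \frac{85879011991}{82197718300}$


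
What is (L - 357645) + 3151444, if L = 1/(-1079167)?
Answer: 3014975685432/1079167 ≈ 2.7938e+6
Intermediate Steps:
L = -1/1079167 ≈ -9.2664e-7
(L - 357645) + 3151444 = (-1/1079167 - 357645) + 3151444 = -385958681716/1079167 + 3151444 = 3014975685432/1079167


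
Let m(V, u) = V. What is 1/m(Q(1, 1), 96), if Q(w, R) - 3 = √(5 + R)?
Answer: 1 - √6/3 ≈ 0.18350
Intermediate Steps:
Q(w, R) = 3 + √(5 + R)
1/m(Q(1, 1), 96) = 1/(3 + √(5 + 1)) = 1/(3 + √6)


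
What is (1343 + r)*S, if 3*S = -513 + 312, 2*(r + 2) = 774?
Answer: -115776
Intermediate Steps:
r = 385 (r = -2 + (½)*774 = -2 + 387 = 385)
S = -67 (S = (-513 + 312)/3 = (⅓)*(-201) = -67)
(1343 + r)*S = (1343 + 385)*(-67) = 1728*(-67) = -115776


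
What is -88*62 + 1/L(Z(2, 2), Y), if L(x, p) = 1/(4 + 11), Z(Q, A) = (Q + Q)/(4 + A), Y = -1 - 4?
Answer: -5441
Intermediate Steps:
Y = -5
Z(Q, A) = 2*Q/(4 + A) (Z(Q, A) = (2*Q)/(4 + A) = 2*Q/(4 + A))
L(x, p) = 1/15
-88*62 + 1/L(Z(2, 2), Y) = -88*62 + 1/(1/15) = -5456 + 15 = -5441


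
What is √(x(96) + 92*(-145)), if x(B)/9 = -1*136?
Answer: 2*I*√3641 ≈ 120.68*I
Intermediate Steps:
x(B) = -1224 (x(B) = 9*(-1*136) = 9*(-136) = -1224)
√(x(96) + 92*(-145)) = √(-1224 + 92*(-145)) = √(-1224 - 13340) = √(-14564) = 2*I*√3641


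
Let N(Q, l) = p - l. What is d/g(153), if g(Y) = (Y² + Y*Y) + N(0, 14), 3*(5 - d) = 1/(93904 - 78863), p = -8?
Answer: 112807/1055787954 ≈ 0.00010685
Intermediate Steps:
N(Q, l) = -8 - l
d = 225614/45123 (d = 5 - 1/(3*(93904 - 78863)) = 5 - ⅓/15041 = 5 - ⅓*1/15041 = 5 - 1/45123 = 225614/45123 ≈ 5.0000)
g(Y) = -22 + 2*Y² (g(Y) = (Y² + Y*Y) + (-8 - 1*14) = (Y² + Y²) + (-8 - 14) = 2*Y² - 22 = -22 + 2*Y²)
d/g(153) = 225614/(45123*(-22 + 2*153²)) = 225614/(45123*(-22 + 2*23409)) = 225614/(45123*(-22 + 46818)) = (225614/45123)/46796 = (225614/45123)*(1/46796) = 112807/1055787954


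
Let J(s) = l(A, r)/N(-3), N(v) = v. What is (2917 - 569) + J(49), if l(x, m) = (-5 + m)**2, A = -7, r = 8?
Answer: 2345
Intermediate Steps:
J(s) = -3 (J(s) = (-5 + 8)**2/(-3) = 3**2*(-1/3) = 9*(-1/3) = -3)
(2917 - 569) + J(49) = (2917 - 569) - 3 = 2348 - 3 = 2345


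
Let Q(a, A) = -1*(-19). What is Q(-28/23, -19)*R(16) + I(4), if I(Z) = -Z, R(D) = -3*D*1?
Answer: -916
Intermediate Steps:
Q(a, A) = 19
R(D) = -3*D
Q(-28/23, -19)*R(16) + I(4) = 19*(-3*16) - 1*4 = 19*(-48) - 4 = -912 - 4 = -916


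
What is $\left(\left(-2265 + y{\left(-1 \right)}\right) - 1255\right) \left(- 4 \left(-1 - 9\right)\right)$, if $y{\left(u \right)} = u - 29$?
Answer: $-142000$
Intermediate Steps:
$y{\left(u \right)} = -29 + u$ ($y{\left(u \right)} = u - 29 = -29 + u$)
$\left(\left(-2265 + y{\left(-1 \right)}\right) - 1255\right) \left(- 4 \left(-1 - 9\right)\right) = \left(\left(-2265 - 30\right) - 1255\right) \left(- 4 \left(-1 - 9\right)\right) = \left(\left(-2265 - 30\right) - 1255\right) \left(\left(-4\right) \left(-10\right)\right) = \left(-2295 - 1255\right) 40 = \left(-3550\right) 40 = -142000$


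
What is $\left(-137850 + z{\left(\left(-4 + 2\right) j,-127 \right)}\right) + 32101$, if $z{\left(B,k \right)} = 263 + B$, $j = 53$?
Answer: $-105592$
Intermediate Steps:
$\left(-137850 + z{\left(\left(-4 + 2\right) j,-127 \right)}\right) + 32101 = \left(-137850 + \left(263 + \left(-4 + 2\right) 53\right)\right) + 32101 = \left(-137850 + \left(263 - 106\right)\right) + 32101 = \left(-137850 + 157\right) + 32101 = -137693 + 32101 = -105592$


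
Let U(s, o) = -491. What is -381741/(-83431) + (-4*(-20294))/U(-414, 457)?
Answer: -6585160025/40964621 ≈ -160.75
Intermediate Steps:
-381741/(-83431) + (-4*(-20294))/U(-414, 457) = -381741/(-83431) - 4*(-20294)/(-491) = -381741*(-1/83431) + 81176*(-1/491) = 381741/83431 - 81176/491 = -6585160025/40964621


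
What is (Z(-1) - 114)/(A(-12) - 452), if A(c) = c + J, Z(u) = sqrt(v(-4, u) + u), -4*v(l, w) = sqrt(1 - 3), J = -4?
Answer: 19/78 - sqrt(-4 - I*sqrt(2))/936 ≈ 0.24322 + 0.0021689*I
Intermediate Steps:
v(l, w) = -I*sqrt(2)/4 (v(l, w) = -sqrt(1 - 3)/4 = -I*sqrt(2)/4)
Z(u) = sqrt(u - I*sqrt(2)/4) (Z(u) = sqrt(-I*sqrt(2)/4 + u) = sqrt(u - I*sqrt(2)/4))
A(c) = -4 + c (A(c) = c - 4 = -4 + c)
(Z(-1) - 114)/(A(-12) - 452) = (sqrt(4*(-1) - I*sqrt(2))/2 - 114)/((-4 - 12) - 452) = (sqrt(-4 - I*sqrt(2))/2 - 114)/(-16 - 452) = (-114 + sqrt(-4 - I*sqrt(2))/2)/(-468) = (-114 + sqrt(-4 - I*sqrt(2))/2)*(-1/468) = 19/78 - sqrt(-4 - I*sqrt(2))/936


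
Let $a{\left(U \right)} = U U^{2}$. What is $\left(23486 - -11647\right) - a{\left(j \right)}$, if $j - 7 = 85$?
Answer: $-743555$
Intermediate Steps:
$j = 92$ ($j = 7 + 85 = 92$)
$a{\left(U \right)} = U^{3}$
$\left(23486 - -11647\right) - a{\left(j \right)} = \left(23486 - -11647\right) - 92^{3} = \left(23486 + 11647\right) - 778688 = 35133 - 778688 = -743555$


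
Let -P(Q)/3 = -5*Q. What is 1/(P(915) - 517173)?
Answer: -1/503448 ≈ -1.9863e-6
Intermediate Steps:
P(Q) = 15*Q (P(Q) = -(-15)*Q = 15*Q)
1/(P(915) - 517173) = 1/(15*915 - 517173) = 1/(13725 - 517173) = 1/(-503448) = -1/503448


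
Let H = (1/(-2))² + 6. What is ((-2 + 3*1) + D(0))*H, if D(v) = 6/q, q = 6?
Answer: 25/2 ≈ 12.500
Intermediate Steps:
D(v) = 1 (D(v) = 6/6 = 6*(⅙) = 1)
H = 25/4 (H = (-½)² + 6 = ¼ + 6 = 25/4 ≈ 6.2500)
((-2 + 3*1) + D(0))*H = ((-2 + 3*1) + 1)*(25/4) = ((-2 + 3) + 1)*(25/4) = (1 + 1)*(25/4) = 2*(25/4) = 25/2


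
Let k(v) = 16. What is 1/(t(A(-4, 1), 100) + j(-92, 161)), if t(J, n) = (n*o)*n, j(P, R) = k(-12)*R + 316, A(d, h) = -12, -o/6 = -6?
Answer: 1/362892 ≈ 2.7556e-6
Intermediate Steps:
o = 36 (o = -6*(-6) = 36)
j(P, R) = 316 + 16*R (j(P, R) = 16*R + 316 = 316 + 16*R)
t(J, n) = 36*n² (t(J, n) = (n*36)*n = (36*n)*n = 36*n²)
1/(t(A(-4, 1), 100) + j(-92, 161)) = 1/(36*100² + (316 + 16*161)) = 1/(36*10000 + (316 + 2576)) = 1/(360000 + 2892) = 1/362892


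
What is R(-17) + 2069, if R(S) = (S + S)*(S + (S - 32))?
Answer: 4313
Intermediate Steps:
R(S) = 2*S*(-32 + 2*S) (R(S) = (2*S)*(S + (-32 + S)) = (2*S)*(-32 + 2*S) = 2*S*(-32 + 2*S))
R(-17) + 2069 = 4*(-17)*(-16 - 17) + 2069 = 4*(-17)*(-33) + 2069 = 2244 + 2069 = 4313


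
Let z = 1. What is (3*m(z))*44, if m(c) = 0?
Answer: 0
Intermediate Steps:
(3*m(z))*44 = (3*0)*44 = 0*44 = 0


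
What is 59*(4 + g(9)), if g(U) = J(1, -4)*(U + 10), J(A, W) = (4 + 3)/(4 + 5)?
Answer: 9971/9 ≈ 1107.9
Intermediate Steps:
J(A, W) = 7/9
g(U) = 70/9 + 7*U/9 (g(U) = 7*(U + 10)/9 = 7*(10 + U)/9 = 70/9 + 7*U/9)
59*(4 + g(9)) = 59*(4 + (70/9 + (7/9)*9)) = 59*(4 + (70/9 + 7)) = 59*(4 + 133/9) = 59*(169/9) = 9971/9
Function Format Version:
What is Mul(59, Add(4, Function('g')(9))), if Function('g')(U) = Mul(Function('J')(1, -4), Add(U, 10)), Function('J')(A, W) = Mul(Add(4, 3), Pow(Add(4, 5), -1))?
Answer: Rational(9971, 9) ≈ 1107.9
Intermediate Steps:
Function('J')(A, W) = Rational(7, 9) (Function('J')(A, W) = Mul(7, Pow(9, -1)) = Mul(7, Rational(1, 9)) = Rational(7, 9))
Function('g')(U) = Add(Rational(70, 9), Mul(Rational(7, 9), U)) (Function('g')(U) = Mul(Rational(7, 9), Add(U, 10)) = Mul(Rational(7, 9), Add(10, U)) = Add(Rational(70, 9), Mul(Rational(7, 9), U)))
Mul(59, Add(4, Function('g')(9))) = Mul(59, Add(4, Add(Rational(70, 9), Mul(Rational(7, 9), 9)))) = Mul(59, Add(4, Add(Rational(70, 9), 7))) = Mul(59, Add(4, Rational(133, 9))) = Mul(59, Rational(169, 9)) = Rational(9971, 9)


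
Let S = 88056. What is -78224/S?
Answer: -9778/11007 ≈ -0.88834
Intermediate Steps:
-78224/S = -78224/88056 = -78224*1/88056 = -9778/11007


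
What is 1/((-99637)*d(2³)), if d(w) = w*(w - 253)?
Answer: 1/195288520 ≈ 5.1206e-9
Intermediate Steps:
d(w) = w*(-253 + w)
1/((-99637)*d(2³)) = 1/((-99637)*((2³*(-253 + 2³)))) = -1/(8*(-253 + 8))/99637 = -1/(99637*(8*(-245))) = -1/99637/(-1960) = -1/99637*(-1/1960) = 1/195288520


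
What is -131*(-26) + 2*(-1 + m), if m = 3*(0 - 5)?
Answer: 3374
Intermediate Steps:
m = -15 (m = 3*(-5) = -15)
-131*(-26) + 2*(-1 + m) = -131*(-26) + 2*(-1 - 15) = 3406 + 2*(-16) = 3406 - 32 = 3374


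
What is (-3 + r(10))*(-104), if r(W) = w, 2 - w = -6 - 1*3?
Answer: -832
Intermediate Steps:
w = 11 (w = 2 - (-6 - 1*3) = 2 - (-6 - 3) = 2 - 1*(-9) = 2 + 9 = 11)
r(W) = 11
(-3 + r(10))*(-104) = (-3 + 11)*(-104) = 8*(-104) = -832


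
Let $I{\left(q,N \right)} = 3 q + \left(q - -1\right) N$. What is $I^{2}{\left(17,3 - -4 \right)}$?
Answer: $31329$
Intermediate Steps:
$I{\left(q,N \right)} = 3 q + N \left(1 + q\right)$ ($I{\left(q,N \right)} = 3 q + \left(q + 1\right) N = 3 q + \left(1 + q\right) N = 3 q + N \left(1 + q\right)$)
$I^{2}{\left(17,3 - -4 \right)} = \left(\left(3 - -4\right) + 3 \cdot 17 + \left(3 - -4\right) 17\right)^{2} = \left(\left(3 + 4\right) + 51 + \left(3 + 4\right) 17\right)^{2} = \left(7 + 51 + 7 \cdot 17\right)^{2} = \left(7 + 51 + 119\right)^{2} = 177^{2} = 31329$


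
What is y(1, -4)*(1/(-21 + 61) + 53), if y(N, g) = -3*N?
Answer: -6363/40 ≈ -159.07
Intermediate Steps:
y(1, -4)*(1/(-21 + 61) + 53) = (-3*1)*(1/(-21 + 61) + 53) = -3*(1/40 + 53) = -3*2121/40 = -6363/40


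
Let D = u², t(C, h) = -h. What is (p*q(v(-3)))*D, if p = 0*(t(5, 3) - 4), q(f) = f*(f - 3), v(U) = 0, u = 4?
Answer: 0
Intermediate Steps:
q(f) = f*(-3 + f)
D = 16 (D = 4² = 16)
p = 0 (p = 0*(-1*3 - 4) = 0*(-3 - 4) = 0*(-7) = 0)
(p*q(v(-3)))*D = (0*(0*(-3 + 0)))*16 = (0*(0*(-3)))*16 = (0*0)*16 = 0*16 = 0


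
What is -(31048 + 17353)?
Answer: -48401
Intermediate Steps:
-(31048 + 17353) = -1*48401 = -48401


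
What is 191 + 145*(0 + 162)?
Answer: 23681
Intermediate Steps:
191 + 145*(0 + 162) = 191 + 145*162 = 191 + 23490 = 23681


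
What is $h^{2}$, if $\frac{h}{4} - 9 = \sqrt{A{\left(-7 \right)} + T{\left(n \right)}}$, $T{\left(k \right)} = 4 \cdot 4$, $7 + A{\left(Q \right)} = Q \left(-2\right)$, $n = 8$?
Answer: $1664 + 288 \sqrt{23} \approx 3045.2$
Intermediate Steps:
$A{\left(Q \right)} = -7 - 2 Q$ ($A{\left(Q \right)} = -7 + Q \left(-2\right) = -7 - 2 Q$)
$T{\left(k \right)} = 16$
$h = 36 + 4 \sqrt{23}$ ($h = 36 + 4 \sqrt{\left(-7 - -14\right) + 16} = 36 + 4 \sqrt{\left(-7 + 14\right) + 16} = 36 + 4 \sqrt{7 + 16} = 36 + 4 \sqrt{23} \approx 55.183$)
$h^{2} = \left(36 + 4 \sqrt{23}\right)^{2}$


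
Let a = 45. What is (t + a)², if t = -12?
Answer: 1089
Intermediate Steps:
(t + a)² = (-12 + 45)² = 33² = 1089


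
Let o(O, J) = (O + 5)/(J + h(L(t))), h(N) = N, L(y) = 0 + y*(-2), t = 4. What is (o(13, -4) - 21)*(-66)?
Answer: 1485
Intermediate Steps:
L(y) = -2*y (L(y) = 0 - 2*y = -2*y)
o(O, J) = (5 + O)/(-8 + J) (o(O, J) = (O + 5)/(J - 2*4) = (5 + O)/(J - 8) = (5 + O)/(-8 + J))
(o(13, -4) - 21)*(-66) = ((5 + 13)/(-8 - 4) - 21)*(-66) = (18/(-12) - 21)*(-66) = (-1/12*18 - 21)*(-66) = (-3/2 - 21)*(-66) = -45/2*(-66) = 1485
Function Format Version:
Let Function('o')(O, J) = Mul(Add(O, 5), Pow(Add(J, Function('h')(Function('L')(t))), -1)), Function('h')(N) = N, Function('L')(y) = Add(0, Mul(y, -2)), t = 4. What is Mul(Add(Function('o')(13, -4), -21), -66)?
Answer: 1485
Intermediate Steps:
Function('L')(y) = Mul(-2, y) (Function('L')(y) = Add(0, Mul(-2, y)) = Mul(-2, y))
Function('o')(O, J) = Mul(Pow(Add(-8, J), -1), Add(5, O)) (Function('o')(O, J) = Mul(Add(O, 5), Pow(Add(J, Mul(-2, 4)), -1)) = Mul(Add(5, O), Pow(Add(J, -8), -1)) = Mul(Add(5, O), Pow(Add(-8, J), -1)) = Mul(Pow(Add(-8, J), -1), Add(5, O)))
Mul(Add(Function('o')(13, -4), -21), -66) = Mul(Add(Mul(Pow(Add(-8, -4), -1), Add(5, 13)), -21), -66) = Mul(Add(Mul(Pow(-12, -1), 18), -21), -66) = Mul(Add(Mul(Rational(-1, 12), 18), -21), -66) = Mul(Add(Rational(-3, 2), -21), -66) = Mul(Rational(-45, 2), -66) = 1485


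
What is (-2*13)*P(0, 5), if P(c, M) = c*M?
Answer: 0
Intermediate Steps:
P(c, M) = M*c
(-2*13)*P(0, 5) = (-2*13)*(5*0) = -26*0 = 0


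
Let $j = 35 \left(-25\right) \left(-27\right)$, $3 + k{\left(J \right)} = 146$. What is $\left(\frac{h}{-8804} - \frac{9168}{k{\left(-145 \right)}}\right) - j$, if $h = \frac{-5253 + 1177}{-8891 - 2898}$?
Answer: $- \frac{87898573629544}{3710505227} \approx -23689.0$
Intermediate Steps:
$h = \frac{4076}{11789}$ ($h = - \frac{4076}{-11789} = \left(-4076\right) \left(- \frac{1}{11789}\right) = \frac{4076}{11789} \approx 0.34575$)
$k{\left(J \right)} = 143$ ($k{\left(J \right)} = -3 + 146 = 143$)
$j = 23625$ ($j = \left(-875\right) \left(-27\right) = 23625$)
$\left(\frac{h}{-8804} - \frac{9168}{k{\left(-145 \right)}}\right) - j = \left(\frac{4076}{11789 \left(-8804\right)} - \frac{9168}{143}\right) - 23625 = \left(\frac{4076}{11789} \left(- \frac{1}{8804}\right) - \frac{9168}{143}\right) - 23625 = \left(- \frac{1019}{25947589} - \frac{9168}{143}\right) - 23625 = - \frac{237887641669}{3710505227} - 23625 = - \frac{87898573629544}{3710505227}$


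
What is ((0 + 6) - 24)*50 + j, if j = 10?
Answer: -890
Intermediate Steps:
((0 + 6) - 24)*50 + j = ((0 + 6) - 24)*50 + 10 = (6 - 24)*50 + 10 = -18*50 + 10 = -900 + 10 = -890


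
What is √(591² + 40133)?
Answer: √389414 ≈ 624.03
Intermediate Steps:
√(591² + 40133) = √(349281 + 40133) = √389414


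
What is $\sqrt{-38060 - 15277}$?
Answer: $i \sqrt{53337} \approx 230.95 i$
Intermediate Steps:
$\sqrt{-38060 - 15277} = \sqrt{-53337} = i \sqrt{53337}$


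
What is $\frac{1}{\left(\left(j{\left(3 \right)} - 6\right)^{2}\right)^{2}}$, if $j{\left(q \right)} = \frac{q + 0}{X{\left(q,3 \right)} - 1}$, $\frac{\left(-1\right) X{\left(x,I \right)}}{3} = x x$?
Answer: $\frac{614656}{855036081} \approx 0.00071887$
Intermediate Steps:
$X{\left(x,I \right)} = - 3 x^{2}$ ($X{\left(x,I \right)} = - 3 x x = - 3 x^{2}$)
$j{\left(q \right)} = \frac{q}{-1 - 3 q^{2}}$ ($j{\left(q \right)} = \frac{q + 0}{- 3 q^{2} - 1} = \frac{q}{-1 - 3 q^{2}}$)
$\frac{1}{\left(\left(j{\left(3 \right)} - 6\right)^{2}\right)^{2}} = \frac{1}{\left(\left(\left(-1\right) 3 \frac{1}{1 + 3 \cdot 3^{2}} - 6\right)^{2}\right)^{2}} = \frac{1}{\left(\left(\left(-1\right) 3 \frac{1}{1 + 3 \cdot 9} - 6\right)^{2}\right)^{2}} = \frac{1}{\left(\left(\left(-1\right) 3 \frac{1}{1 + 27} - 6\right)^{2}\right)^{2}} = \frac{1}{\left(\left(\left(-1\right) 3 \cdot \frac{1}{28} - 6\right)^{2}\right)^{2}} = \frac{1}{\left(\left(- \frac{3}{28} - 6\right)^{2}\right)^{2}} = \frac{1}{\left(\left(- \frac{171}{28}\right)^{2}\right)^{2}} = \frac{1}{\left(\frac{29241}{784}\right)^{2}} = \frac{1}{\frac{855036081}{614656}} = \frac{614656}{855036081}$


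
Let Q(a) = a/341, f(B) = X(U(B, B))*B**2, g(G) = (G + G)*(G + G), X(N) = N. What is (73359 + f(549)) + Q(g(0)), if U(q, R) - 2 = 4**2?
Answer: 5498577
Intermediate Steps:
U(q, R) = 18 (U(q, R) = 2 + 4**2 = 2 + 16 = 18)
g(G) = 4*G**2 (g(G) = (2*G)*(2*G) = 4*G**2)
f(B) = 18*B**2
Q(a) = a/341 (Q(a) = a*(1/341) = a/341)
(73359 + f(549)) + Q(g(0)) = (73359 + 18*549**2) + (4*0**2)/341 = (73359 + 18*301401) + (4*0)/341 = (73359 + 5425218) + (1/341)*0 = 5498577 + 0 = 5498577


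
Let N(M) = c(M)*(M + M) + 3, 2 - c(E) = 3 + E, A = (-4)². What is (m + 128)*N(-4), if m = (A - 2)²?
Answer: -6804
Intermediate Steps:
A = 16
c(E) = -1 - E (c(E) = 2 - (3 + E) = 2 + (-3 - E) = -1 - E)
m = 196 (m = (16 - 2)² = 14² = 196)
N(M) = 3 + 2*M*(-1 - M) (N(M) = (-1 - M)*(M + M) + 3 = (-1 - M)*(2*M) + 3 = 2*M*(-1 - M) + 3 = 3 + 2*M*(-1 - M))
(m + 128)*N(-4) = (196 + 128)*(3 - 2*(-4)*(1 - 4)) = 324*(3 - 2*(-4)*(-3)) = 324*(3 - 24) = 324*(-21) = -6804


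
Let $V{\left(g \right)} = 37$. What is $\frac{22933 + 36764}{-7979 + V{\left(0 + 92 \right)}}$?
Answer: $- \frac{5427}{722} \approx -7.5166$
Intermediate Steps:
$\frac{22933 + 36764}{-7979 + V{\left(0 + 92 \right)}} = \frac{22933 + 36764}{-7979 + 37} = \frac{59697}{-7942} = 59697 \left(- \frac{1}{7942}\right) = - \frac{5427}{722}$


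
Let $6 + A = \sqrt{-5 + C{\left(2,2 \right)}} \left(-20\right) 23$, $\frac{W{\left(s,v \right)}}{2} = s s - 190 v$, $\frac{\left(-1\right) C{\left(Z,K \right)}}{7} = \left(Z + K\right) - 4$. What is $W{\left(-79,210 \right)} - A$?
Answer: $-67312 + 460 i \sqrt{5} \approx -67312.0 + 1028.6 i$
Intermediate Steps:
$C{\left(Z,K \right)} = 28 - 7 K - 7 Z$ ($C{\left(Z,K \right)} = - 7 \left(\left(Z + K\right) - 4\right) = - 7 \left(\left(K + Z\right) - 4\right) = - 7 \left(-4 + K + Z\right) = 28 - 7 K - 7 Z$)
$W{\left(s,v \right)} = - 380 v + 2 s^{2}$ ($W{\left(s,v \right)} = 2 \left(s s - 190 v\right) = 2 \left(s^{2} - 190 v\right) = - 380 v + 2 s^{2}$)
$A = -6 - 460 i \sqrt{5}$ ($A = -6 + \sqrt{-5 - 0} \left(-20\right) 23 = -6 + \sqrt{-5 + 0} \left(-20\right) 23 = -6 + \sqrt{-5} \left(-20\right) 23 = -6 + i \sqrt{5} \left(-20\right) 23 = -6 + - 20 i \sqrt{5} \cdot 23 = -6 - 460 i \sqrt{5} \approx -6.0 - 1028.6 i$)
$W{\left(-79,210 \right)} - A = \left(\left(-380\right) 210 + 2 \left(-79\right)^{2}\right) - \left(-6 - 460 i \sqrt{5}\right) = \left(-79800 + 2 \cdot 6241\right) + \left(6 + 460 i \sqrt{5}\right) = \left(-79800 + 12482\right) + \left(6 + 460 i \sqrt{5}\right) = -67318 + \left(6 + 460 i \sqrt{5}\right) = -67312 + 460 i \sqrt{5}$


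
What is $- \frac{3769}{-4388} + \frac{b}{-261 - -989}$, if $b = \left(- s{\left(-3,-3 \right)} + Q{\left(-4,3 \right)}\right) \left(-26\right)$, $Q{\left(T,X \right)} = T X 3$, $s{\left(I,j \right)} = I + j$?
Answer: $\frac{59293}{30716} \approx 1.9304$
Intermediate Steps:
$Q{\left(T,X \right)} = 3 T X$
$b = 780$ ($b = \left(- (-3 - 3) + 3 \left(-4\right) 3\right) \left(-26\right) = \left(\left(-1\right) \left(-6\right) - 36\right) \left(-26\right) = \left(6 - 36\right) \left(-26\right) = \left(-30\right) \left(-26\right) = 780$)
$- \frac{3769}{-4388} + \frac{b}{-261 - -989} = - \frac{3769}{-4388} + \frac{780}{-261 - -989} = \left(-3769\right) \left(- \frac{1}{4388}\right) + \frac{780}{-261 + 989} = \frac{3769}{4388} + \frac{780}{728} = \frac{3769}{4388} + 780 \cdot \frac{1}{728} = \frac{3769}{4388} + \frac{15}{14} = \frac{59293}{30716}$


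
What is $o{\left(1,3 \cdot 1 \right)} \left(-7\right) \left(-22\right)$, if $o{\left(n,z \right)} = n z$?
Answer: $462$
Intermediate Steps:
$o{\left(1,3 \cdot 1 \right)} \left(-7\right) \left(-22\right) = 1 \cdot 3 \cdot 1 \left(-7\right) \left(-22\right) = 1 \cdot 3 \left(-7\right) \left(-22\right) = 3 \left(-7\right) \left(-22\right) = \left(-21\right) \left(-22\right) = 462$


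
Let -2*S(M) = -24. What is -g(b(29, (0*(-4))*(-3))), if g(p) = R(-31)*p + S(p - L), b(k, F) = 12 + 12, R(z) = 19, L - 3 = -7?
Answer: -468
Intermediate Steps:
L = -4 (L = 3 - 7 = -4)
S(M) = 12 (S(M) = -1/2*(-24) = 12)
b(k, F) = 24
g(p) = 12 + 19*p (g(p) = 19*p + 12 = 12 + 19*p)
-g(b(29, (0*(-4))*(-3))) = -(12 + 19*24) = -(12 + 456) = -1*468 = -468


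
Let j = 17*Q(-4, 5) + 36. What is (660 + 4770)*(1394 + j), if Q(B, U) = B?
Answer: 7395660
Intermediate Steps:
j = -32 (j = 17*(-4) + 36 = -68 + 36 = -32)
(660 + 4770)*(1394 + j) = (660 + 4770)*(1394 - 32) = 5430*1362 = 7395660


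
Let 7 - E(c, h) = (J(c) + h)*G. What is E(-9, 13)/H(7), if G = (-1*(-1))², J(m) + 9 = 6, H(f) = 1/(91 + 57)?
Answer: -444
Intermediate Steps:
H(f) = 1/148
J(m) = -3 (J(m) = -9 + 6 = -3)
G = 1 (G = 1² = 1)
E(c, h) = 10 - h (E(c, h) = 7 - (-3 + h) = 7 + (3 - h) = 10 - h)
E(-9, 13)/H(7) = (10 - 1*13)/(1/148) = (10 - 13)*148 = -3*148 = -444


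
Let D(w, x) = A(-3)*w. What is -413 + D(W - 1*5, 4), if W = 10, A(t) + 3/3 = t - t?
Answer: -418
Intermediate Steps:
A(t) = -1 (A(t) = -1 + (t - t) = -1 + 0 = -1)
D(w, x) = -w
-413 + D(W - 1*5, 4) = -413 - (10 - 1*5) = -413 - (10 - 5) = -413 - 1*5 = -413 - 5 = -418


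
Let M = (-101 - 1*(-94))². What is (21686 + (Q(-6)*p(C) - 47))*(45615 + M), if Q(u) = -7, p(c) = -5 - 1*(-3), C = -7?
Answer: 988762592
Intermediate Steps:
p(c) = -2 (p(c) = -5 + 3 = -2)
M = 49 (M = (-101 + 94)² = (-7)² = 49)
(21686 + (Q(-6)*p(C) - 47))*(45615 + M) = (21686 + (-7*(-2) - 47))*(45615 + 49) = (21686 + (14 - 47))*45664 = (21686 - 33)*45664 = 21653*45664 = 988762592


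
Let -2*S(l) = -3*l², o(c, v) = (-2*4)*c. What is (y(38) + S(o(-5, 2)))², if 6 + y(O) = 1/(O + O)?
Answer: 33103983025/5776 ≈ 5.7313e+6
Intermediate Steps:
o(c, v) = -8*c
y(O) = -6 + 1/(2*O) (y(O) = -6 + 1/(O + O) = -6 + 1/(2*O))
S(l) = 3*l²/2 (S(l) = -(-3)*l²/2 = 3*l²/2)
(y(38) + S(o(-5, 2)))² = ((-6 + (½)/38) + 3*(-8*(-5))²/2)² = ((-6 + (½)*(1/38)) + (3/2)*40²)² = ((-6 + 1/76) + (3/2)*1600)² = (-455/76 + 2400)² = (181945/76)² = 33103983025/5776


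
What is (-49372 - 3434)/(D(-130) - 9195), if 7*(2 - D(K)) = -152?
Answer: 369642/64199 ≈ 5.7578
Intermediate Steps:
D(K) = 166/7 (D(K) = 2 - 1/7*(-152) = 2 + 152/7 = 166/7)
(-49372 - 3434)/(D(-130) - 9195) = (-49372 - 3434)/(166/7 - 9195) = -52806/(-64199/7) = -52806*(-7/64199) = 369642/64199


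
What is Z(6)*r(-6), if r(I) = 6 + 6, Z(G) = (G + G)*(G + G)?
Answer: 1728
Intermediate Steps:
Z(G) = 4*G² (Z(G) = (2*G)*(2*G) = 4*G²)
r(I) = 12
Z(6)*r(-6) = (4*6²)*12 = (4*36)*12 = 144*12 = 1728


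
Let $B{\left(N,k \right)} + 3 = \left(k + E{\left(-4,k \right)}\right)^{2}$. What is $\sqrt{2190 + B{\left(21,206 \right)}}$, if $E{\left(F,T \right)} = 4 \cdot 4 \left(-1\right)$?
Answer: $\sqrt{38287} \approx 195.67$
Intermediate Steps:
$E{\left(F,T \right)} = -16$ ($E{\left(F,T \right)} = 16 \left(-1\right) = -16$)
$B{\left(N,k \right)} = -3 + \left(-16 + k\right)^{2}$ ($B{\left(N,k \right)} = -3 + \left(k - 16\right)^{2} = -3 + \left(-16 + k\right)^{2}$)
$\sqrt{2190 + B{\left(21,206 \right)}} = \sqrt{2190 - \left(3 - \left(-16 + 206\right)^{2}\right)} = \sqrt{2190 - \left(3 - 190^{2}\right)} = \sqrt{2190 + \left(-3 + 36100\right)} = \sqrt{2190 + 36097} = \sqrt{38287}$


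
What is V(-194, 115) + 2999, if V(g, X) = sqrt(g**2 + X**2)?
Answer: 2999 + sqrt(50861) ≈ 3224.5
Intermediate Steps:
V(g, X) = sqrt(X**2 + g**2)
V(-194, 115) + 2999 = sqrt(115**2 + (-194)**2) + 2999 = sqrt(13225 + 37636) + 2999 = sqrt(50861) + 2999 = 2999 + sqrt(50861)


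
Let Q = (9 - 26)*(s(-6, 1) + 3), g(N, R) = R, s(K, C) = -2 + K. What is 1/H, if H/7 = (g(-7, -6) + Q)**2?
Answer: 1/43687 ≈ 2.2890e-5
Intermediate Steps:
Q = 85 (Q = (9 - 26)*((-2 - 6) + 3) = -17*(-8 + 3) = -17*(-5) = 85)
H = 43687 (H = 7*(-6 + 85)**2 = 7*79**2 = 7*6241 = 43687)
1/H = 1/43687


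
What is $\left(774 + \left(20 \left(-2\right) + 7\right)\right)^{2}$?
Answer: $549081$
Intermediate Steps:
$\left(774 + \left(20 \left(-2\right) + 7\right)\right)^{2} = \left(774 + \left(-40 + 7\right)\right)^{2} = \left(774 - 33\right)^{2} = 741^{2} = 549081$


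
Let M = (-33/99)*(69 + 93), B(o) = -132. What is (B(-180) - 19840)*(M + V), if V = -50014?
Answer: 999958096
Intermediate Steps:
M = -54 (M = -33*1/99*162 = -⅓*162 = -54)
(B(-180) - 19840)*(M + V) = (-132 - 19840)*(-54 - 50014) = -19972*(-50068) = 999958096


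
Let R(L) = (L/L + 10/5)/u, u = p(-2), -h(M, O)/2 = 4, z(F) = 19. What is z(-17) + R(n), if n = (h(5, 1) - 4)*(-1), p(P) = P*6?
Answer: 75/4 ≈ 18.750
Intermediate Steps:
h(M, O) = -8 (h(M, O) = -2*4 = -8)
p(P) = 6*P
n = 12 (n = (-8 - 4)*(-1) = -12*(-1) = 12)
u = -12 (u = 6*(-2) = -12)
R(L) = -1/4 (R(L) = (L/L + 10/5)/(-12) = (1 + 10*(1/5))*(-1/12) = (1 + 2)*(-1/12) = 3*(-1/12) = -1/4)
z(-17) + R(n) = 19 - 1/4 = 75/4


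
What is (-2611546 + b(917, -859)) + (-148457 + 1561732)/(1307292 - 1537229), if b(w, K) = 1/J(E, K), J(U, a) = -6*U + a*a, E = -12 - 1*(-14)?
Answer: -443084775303966176/169663384253 ≈ -2.6116e+6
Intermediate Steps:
E = 2 (E = -12 + 14 = 2)
J(U, a) = a**2 - 6*U (J(U, a) = -6*U + a**2 = a**2 - 6*U)
b(w, K) = 1/(-12 + K**2) (b(w, K) = 1/(K**2 - 6*2) = 1/(K**2 - 12) = 1/(-12 + K**2))
(-2611546 + b(917, -859)) + (-148457 + 1561732)/(1307292 - 1537229) = (-2611546 + 1/(-12 + (-859)**2)) + (-148457 + 1561732)/(1307292 - 1537229) = (-2611546 + 1/(-12 + 737881)) + 1413275/(-229937) = (-2611546 + 1/737869) + 1413275*(-1/229937) = (-2611546 + 1/737869) - 1413275/229937 = -1926978835473/737869 - 1413275/229937 = -443084775303966176/169663384253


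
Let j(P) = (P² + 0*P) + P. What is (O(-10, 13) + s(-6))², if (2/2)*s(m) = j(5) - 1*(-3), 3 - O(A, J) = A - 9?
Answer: 3025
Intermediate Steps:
j(P) = P + P² (j(P) = (P² + 0) + P = P² + P = P + P²)
O(A, J) = 12 - A (O(A, J) = 3 - (A - 9) = 3 - (-9 + A) = 3 + (9 - A) = 12 - A)
s(m) = 33 (s(m) = 5*(1 + 5) - 1*(-3) = 5*6 + 3 = 30 + 3 = 33)
(O(-10, 13) + s(-6))² = ((12 - 1*(-10)) + 33)² = ((12 + 10) + 33)² = (22 + 33)² = 55² = 3025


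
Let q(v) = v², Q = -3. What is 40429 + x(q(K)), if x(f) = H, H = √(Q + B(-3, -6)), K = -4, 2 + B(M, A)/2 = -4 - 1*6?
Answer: 40429 + 3*I*√3 ≈ 40429.0 + 5.1962*I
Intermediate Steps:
B(M, A) = -24 (B(M, A) = -4 + 2*(-4 - 1*6) = -4 + 2*(-4 - 6) = -4 + 2*(-10) = -4 - 20 = -24)
H = 3*I*√3 (H = √(-3 - 24) = √(-27) = 3*I*√3 ≈ 5.1962*I)
x(f) = 3*I*√3
40429 + x(q(K)) = 40429 + 3*I*√3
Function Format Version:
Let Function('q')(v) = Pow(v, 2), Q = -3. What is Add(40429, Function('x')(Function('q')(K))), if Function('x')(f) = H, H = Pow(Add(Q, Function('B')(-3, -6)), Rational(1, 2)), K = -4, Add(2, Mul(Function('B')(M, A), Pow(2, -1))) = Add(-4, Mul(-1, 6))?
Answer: Add(40429, Mul(3, I, Pow(3, Rational(1, 2)))) ≈ Add(40429., Mul(5.1962, I))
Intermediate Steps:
Function('B')(M, A) = -24 (Function('B')(M, A) = Add(-4, Mul(2, Add(-4, Mul(-1, 6)))) = Add(-4, Mul(2, Add(-4, -6))) = Add(-4, Mul(2, -10)) = Add(-4, -20) = -24)
H = Mul(3, I, Pow(3, Rational(1, 2))) (H = Pow(Add(-3, -24), Rational(1, 2)) = Pow(-27, Rational(1, 2)) = Mul(3, I, Pow(3, Rational(1, 2))) ≈ Mul(5.1962, I))
Function('x')(f) = Mul(3, I, Pow(3, Rational(1, 2)))
Add(40429, Function('x')(Function('q')(K))) = Add(40429, Mul(3, I, Pow(3, Rational(1, 2))))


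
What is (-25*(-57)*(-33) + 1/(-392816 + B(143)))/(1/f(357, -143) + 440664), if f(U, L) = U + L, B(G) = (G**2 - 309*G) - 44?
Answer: -2096185741757/19643032503003 ≈ -0.10671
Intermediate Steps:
B(G) = -44 + G**2 - 309*G
f(U, L) = L + U
(-25*(-57)*(-33) + 1/(-392816 + B(143)))/(1/f(357, -143) + 440664) = (-25*(-57)*(-33) + 1/(-392816 + (-44 + 143**2 - 309*143)))/(1/(-143 + 357) + 440664) = (1425*(-33) + 1/(-392816 + (-44 + 20449 - 44187)))/(1/214 + 440664) = (-47025 + 1/(-392816 - 23782))/(1/214 + 440664) = (-47025 + 1/(-416598))/(94302097/214) = (-47025 - 1/416598)*(214/94302097) = -19590520951/416598*214/94302097 = -2096185741757/19643032503003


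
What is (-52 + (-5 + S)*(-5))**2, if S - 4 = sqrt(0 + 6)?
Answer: 2359 + 470*sqrt(6) ≈ 3510.3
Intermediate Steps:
S = 4 + sqrt(6) (S = 4 + sqrt(0 + 6) = 4 + sqrt(6) ≈ 6.4495)
(-52 + (-5 + S)*(-5))**2 = (-52 + (-5 + (4 + sqrt(6)))*(-5))**2 = (-52 + (-1 + sqrt(6))*(-5))**2 = (-52 + (5 - 5*sqrt(6)))**2 = (-47 - 5*sqrt(6))**2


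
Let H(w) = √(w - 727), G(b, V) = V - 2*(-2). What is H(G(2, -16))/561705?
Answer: I*√739/561705 ≈ 4.8397e-5*I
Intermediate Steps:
G(b, V) = 4 + V (G(b, V) = V + 4 = 4 + V)
H(w) = √(-727 + w)
H(G(2, -16))/561705 = √(-727 + (4 - 16))/561705 = √(-727 - 12)*(1/561705) = √(-739)*(1/561705) = (I*√739)*(1/561705) = I*√739/561705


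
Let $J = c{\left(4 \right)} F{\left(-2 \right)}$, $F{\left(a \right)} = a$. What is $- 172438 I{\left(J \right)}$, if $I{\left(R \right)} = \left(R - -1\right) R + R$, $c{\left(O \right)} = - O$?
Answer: $-13795040$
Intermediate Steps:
$J = 8$ ($J = \left(-1\right) 4 \left(-2\right) = \left(-4\right) \left(-2\right) = 8$)
$I{\left(R \right)} = R + R \left(1 + R\right)$ ($I{\left(R \right)} = \left(R + 1\right) R + R = \left(1 + R\right) R + R = R \left(1 + R\right) + R = R + R \left(1 + R\right)$)
$- 172438 I{\left(J \right)} = - 172438 \cdot 8 \left(2 + 8\right) = - 172438 \cdot 8 \cdot 10 = \left(-172438\right) 80 = -13795040$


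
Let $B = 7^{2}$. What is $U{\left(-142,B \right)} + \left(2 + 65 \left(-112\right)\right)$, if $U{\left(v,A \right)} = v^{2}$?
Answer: $12886$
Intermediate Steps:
$B = 49$
$U{\left(-142,B \right)} + \left(2 + 65 \left(-112\right)\right) = \left(-142\right)^{2} + \left(2 + 65 \left(-112\right)\right) = 20164 + \left(2 - 7280\right) = 20164 - 7278 = 12886$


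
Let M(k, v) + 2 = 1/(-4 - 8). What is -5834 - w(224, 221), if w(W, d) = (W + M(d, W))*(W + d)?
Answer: -1255043/12 ≈ -1.0459e+5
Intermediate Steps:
M(k, v) = -25/12 (M(k, v) = -2 + 1/(-4 - 8) = -2 + 1/(-12) = -2 - 1/12 = -25/12)
w(W, d) = (-25/12 + W)*(W + d) (w(W, d) = (W - 25/12)*(W + d) = (-25/12 + W)*(W + d))
-5834 - w(224, 221) = -5834 - (224**2 - 25/12*224 - 25/12*221 + 224*221) = -5834 - (50176 - 1400/3 - 5525/12 + 49504) = -5834 - 1*1185035/12 = -5834 - 1185035/12 = -1255043/12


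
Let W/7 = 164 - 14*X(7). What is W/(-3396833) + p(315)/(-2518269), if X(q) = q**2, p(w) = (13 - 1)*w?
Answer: -1212757938/2851379747359 ≈ -0.00042532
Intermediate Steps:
p(w) = 12*w
W = -3654 (W = 7*(164 - 14*7**2) = 7*(164 - 14*49) = 7*(164 - 686) = 7*(-522) = -3654)
W/(-3396833) + p(315)/(-2518269) = -3654/(-3396833) + (12*315)/(-2518269) = -3654*(-1/3396833) + 3780*(-1/2518269) = 3654/3396833 - 1260/839423 = -1212757938/2851379747359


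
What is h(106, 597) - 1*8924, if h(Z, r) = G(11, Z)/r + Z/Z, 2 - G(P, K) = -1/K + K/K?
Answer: -564665179/63282 ≈ -8923.0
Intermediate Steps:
G(P, K) = 1 + 1/K (G(P, K) = 2 - (-1/K + K/K) = 2 - (-1/K + 1) = 2 - (1 - 1/K) = 2 + (-1 + 1/K) = 1 + 1/K)
h(Z, r) = 1 + (1 + Z)/(Z*r) (h(Z, r) = ((1 + Z)/Z)/r + Z/Z = (1 + Z)/(Z*r) + 1 = 1 + (1 + Z)/(Z*r))
h(106, 597) - 1*8924 = (1 + 106 + 106*597)/(106*597) - 1*8924 = (1/106)*(1/597)*(1 + 106 + 63282) - 8924 = (1/106)*(1/597)*63389 - 8924 = 63389/63282 - 8924 = -564665179/63282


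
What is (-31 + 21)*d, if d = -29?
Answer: 290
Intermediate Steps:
(-31 + 21)*d = (-31 + 21)*(-29) = -10*(-29) = 290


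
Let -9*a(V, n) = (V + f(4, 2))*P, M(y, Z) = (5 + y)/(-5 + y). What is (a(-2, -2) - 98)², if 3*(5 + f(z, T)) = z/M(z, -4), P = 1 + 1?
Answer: 548871184/59049 ≈ 9295.2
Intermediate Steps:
P = 2
M(y, Z) = (5 + y)/(-5 + y)
f(z, T) = -5 + z*(-5 + z)/(3*(5 + z)) (f(z, T) = -5 + (z/(((5 + z)/(-5 + z))))/3 = -5 + (z*((-5 + z)/(5 + z)))/3 = -5 + (z*(-5 + z)/(5 + z))/3 = -5 + z*(-5 + z)/(3*(5 + z)))
a(V, n) = 278/243 - 2*V/9 (a(V, n) = -(V + (-75 + 4² - 20*4)/(3*(5 + 4)))*2/9 = -(V + (⅓)*(-75 + 16 - 80)/9)*2/9 = -(V + (⅓)*(⅑)*(-139))*2/9 = -(V - 139/27)*2/9 = -(-139/27 + V)*2/9 = -(-278/27 + 2*V)/9 = 278/243 - 2*V/9)
(a(-2, -2) - 98)² = ((278/243 - 2/9*(-2)) - 98)² = ((278/243 + 4/9) - 98)² = (386/243 - 98)² = (-23428/243)² = 548871184/59049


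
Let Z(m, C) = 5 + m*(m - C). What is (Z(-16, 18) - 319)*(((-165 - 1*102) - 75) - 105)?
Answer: -102810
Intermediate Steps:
(Z(-16, 18) - 319)*(((-165 - 1*102) - 75) - 105) = ((5 + (-16)² - 1*18*(-16)) - 319)*(((-165 - 1*102) - 75) - 105) = ((5 + 256 + 288) - 319)*(((-165 - 102) - 75) - 105) = (549 - 319)*((-267 - 75) - 105) = 230*(-342 - 105) = 230*(-447) = -102810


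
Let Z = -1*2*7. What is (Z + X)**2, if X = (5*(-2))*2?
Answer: 1156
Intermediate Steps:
Z = -14 (Z = -2*7 = -14)
X = -20 (X = -10*2 = -20)
(Z + X)**2 = (-14 - 20)**2 = (-34)**2 = 1156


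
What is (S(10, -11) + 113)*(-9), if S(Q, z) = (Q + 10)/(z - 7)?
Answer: -1007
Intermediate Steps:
S(Q, z) = (10 + Q)/(-7 + z)
(S(10, -11) + 113)*(-9) = ((10 + 10)/(-7 - 11) + 113)*(-9) = (20/(-18) + 113)*(-9) = (-1/18*20 + 113)*(-9) = (-10/9 + 113)*(-9) = (1007/9)*(-9) = -1007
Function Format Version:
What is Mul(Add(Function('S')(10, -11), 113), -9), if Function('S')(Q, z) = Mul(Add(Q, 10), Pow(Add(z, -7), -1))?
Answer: -1007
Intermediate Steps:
Function('S')(Q, z) = Mul(Pow(Add(-7, z), -1), Add(10, Q)) (Function('S')(Q, z) = Mul(Add(10, Q), Pow(Add(-7, z), -1)) = Mul(Pow(Add(-7, z), -1), Add(10, Q)))
Mul(Add(Function('S')(10, -11), 113), -9) = Mul(Add(Mul(Pow(Add(-7, -11), -1), Add(10, 10)), 113), -9) = Mul(Add(Mul(Pow(-18, -1), 20), 113), -9) = Mul(Add(Mul(Rational(-1, 18), 20), 113), -9) = Mul(Add(Rational(-10, 9), 113), -9) = Mul(Rational(1007, 9), -9) = -1007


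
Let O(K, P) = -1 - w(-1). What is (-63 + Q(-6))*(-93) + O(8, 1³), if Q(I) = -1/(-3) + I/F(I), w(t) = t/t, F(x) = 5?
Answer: 29688/5 ≈ 5937.6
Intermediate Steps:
w(t) = 1
Q(I) = ⅓ + I/5 (Q(I) = -1/(-3) + I/5 = -1*(-⅓) + I*(⅕) = ⅓ + I/5)
O(K, P) = -2 (O(K, P) = -1 - 1*1 = -1 - 1 = -2)
(-63 + Q(-6))*(-93) + O(8, 1³) = (-63 + (⅓ + (⅕)*(-6)))*(-93) - 2 = (-63 + (⅓ - 6/5))*(-93) - 2 = (-63 - 13/15)*(-93) - 2 = -958/15*(-93) - 2 = 29698/5 - 2 = 29688/5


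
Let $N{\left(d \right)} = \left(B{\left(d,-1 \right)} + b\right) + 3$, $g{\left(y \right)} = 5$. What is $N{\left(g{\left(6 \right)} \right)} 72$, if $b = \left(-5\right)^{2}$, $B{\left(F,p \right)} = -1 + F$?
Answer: $2304$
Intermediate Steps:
$b = 25$
$N{\left(d \right)} = 27 + d$ ($N{\left(d \right)} = \left(\left(-1 + d\right) + 25\right) + 3 = \left(24 + d\right) + 3 = 27 + d$)
$N{\left(g{\left(6 \right)} \right)} 72 = \left(27 + 5\right) 72 = 32 \cdot 72 = 2304$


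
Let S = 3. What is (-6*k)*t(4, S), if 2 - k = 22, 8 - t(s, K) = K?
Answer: 600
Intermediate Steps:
t(s, K) = 8 - K
k = -20 (k = 2 - 1*22 = 2 - 22 = -20)
(-6*k)*t(4, S) = (-6*(-20))*(8 - 1*3) = 120*(8 - 3) = 120*5 = 600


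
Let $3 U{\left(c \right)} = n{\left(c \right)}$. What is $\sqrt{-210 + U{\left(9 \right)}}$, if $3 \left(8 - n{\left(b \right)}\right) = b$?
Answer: $\frac{25 i \sqrt{3}}{3} \approx 14.434 i$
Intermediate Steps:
$n{\left(b \right)} = 8 - \frac{b}{3}$
$U{\left(c \right)} = \frac{8}{3} - \frac{c}{9}$ ($U{\left(c \right)} = \frac{8 - \frac{c}{3}}{3} = \frac{8}{3} - \frac{c}{9}$)
$\sqrt{-210 + U{\left(9 \right)}} = \sqrt{-210 + \left(\frac{8}{3} - 1\right)} = \sqrt{-210 + \frac{5}{3}} = \sqrt{- \frac{625}{3}} = \frac{25 i \sqrt{3}}{3}$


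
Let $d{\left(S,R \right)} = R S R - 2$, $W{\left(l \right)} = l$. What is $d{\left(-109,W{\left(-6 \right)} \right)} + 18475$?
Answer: $14549$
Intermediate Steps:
$d{\left(S,R \right)} = -2 + S R^{2}$ ($d{\left(S,R \right)} = S R^{2} - 2 = -2 + S R^{2}$)
$d{\left(-109,W{\left(-6 \right)} \right)} + 18475 = \left(-2 - 109 \left(-6\right)^{2}\right) + 18475 = \left(-2 - 3924\right) + 18475 = -3926 + 18475 = 14549$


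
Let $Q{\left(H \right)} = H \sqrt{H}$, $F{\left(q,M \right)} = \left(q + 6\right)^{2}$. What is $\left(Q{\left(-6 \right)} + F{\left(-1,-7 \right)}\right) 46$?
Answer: $1150 - 276 i \sqrt{6} \approx 1150.0 - 676.06 i$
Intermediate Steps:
$F{\left(q,M \right)} = \left(6 + q\right)^{2}$
$Q{\left(H \right)} = H^{\frac{3}{2}}$
$\left(Q{\left(-6 \right)} + F{\left(-1,-7 \right)}\right) 46 = \left(\left(-6\right)^{\frac{3}{2}} + \left(6 - 1\right)^{2}\right) 46 = \left(- 6 i \sqrt{6} + 5^{2}\right) 46 = \left(- 6 i \sqrt{6} + 25\right) 46 = \left(25 - 6 i \sqrt{6}\right) 46 = 1150 - 276 i \sqrt{6}$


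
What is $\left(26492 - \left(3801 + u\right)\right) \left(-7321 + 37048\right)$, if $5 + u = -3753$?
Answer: $786249423$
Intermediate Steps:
$u = -3758$ ($u = -5 - 3753 = -3758$)
$\left(26492 - \left(3801 + u\right)\right) \left(-7321 + 37048\right) = \left(26492 - 43\right) \left(-7321 + 37048\right) = \left(26492 + \left(-3801 + 3758\right)\right) 29727 = \left(26492 - 43\right) 29727 = 26449 \cdot 29727 = 786249423$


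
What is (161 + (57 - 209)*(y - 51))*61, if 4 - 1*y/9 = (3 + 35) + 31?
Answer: 5906813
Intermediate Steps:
y = -585 (y = 36 - 9*((3 + 35) + 31) = 36 - 9*(38 + 31) = 36 - 9*69 = 36 - 621 = -585)
(161 + (57 - 209)*(y - 51))*61 = (161 + (57 - 209)*(-585 - 51))*61 = (161 - 152*(-636))*61 = (161 + 96672)*61 = 96833*61 = 5906813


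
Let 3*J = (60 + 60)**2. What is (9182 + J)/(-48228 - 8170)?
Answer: -6991/28199 ≈ -0.24792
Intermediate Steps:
J = 4800 (J = (60 + 60)**2/3 = (1/3)*120**2 = (1/3)*14400 = 4800)
(9182 + J)/(-48228 - 8170) = (9182 + 4800)/(-48228 - 8170) = 13982/(-56398) = 13982*(-1/56398) = -6991/28199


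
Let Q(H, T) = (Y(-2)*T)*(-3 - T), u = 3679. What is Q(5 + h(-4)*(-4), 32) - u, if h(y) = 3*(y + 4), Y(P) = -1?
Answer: -2559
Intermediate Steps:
h(y) = 12 + 3*y (h(y) = 3*(4 + y) = 12 + 3*y)
Q(H, T) = -T*(-3 - T) (Q(H, T) = (-T)*(-3 - T) = -T*(-3 - T))
Q(5 + h(-4)*(-4), 32) - u = 32*(3 + 32) - 1*3679 = 32*35 - 3679 = 1120 - 3679 = -2559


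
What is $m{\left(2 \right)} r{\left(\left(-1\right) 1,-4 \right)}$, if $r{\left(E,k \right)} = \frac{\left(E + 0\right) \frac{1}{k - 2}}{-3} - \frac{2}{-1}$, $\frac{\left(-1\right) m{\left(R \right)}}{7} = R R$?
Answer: $- \frac{490}{9} \approx -54.444$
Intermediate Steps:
$m{\left(R \right)} = - 7 R^{2}$ ($m{\left(R \right)} = - 7 R R = - 7 R^{2}$)
$r{\left(E,k \right)} = 2 - \frac{E}{3 \left(-2 + k\right)}$ ($r{\left(E,k \right)} = \frac{E}{-2 + k} \left(- \frac{1}{3}\right) - -2 = - \frac{E}{3 \left(-2 + k\right)} + 2 = 2 - \frac{E}{3 \left(-2 + k\right)}$)
$m{\left(2 \right)} r{\left(\left(-1\right) 1,-4 \right)} = - 7 \cdot 2^{2} \frac{-12 - \left(-1\right) 1 + 6 \left(-4\right)}{3 \left(-2 - 4\right)} = \left(-7\right) 4 \frac{-12 - -1 - 24}{3 \left(-6\right)} = - 28 \cdot \frac{1}{3} \left(- \frac{1}{6}\right) \left(-12 + 1 - 24\right) = - 28 \cdot \frac{1}{3} \left(- \frac{1}{6}\right) \left(-35\right) = \left(-28\right) \frac{35}{18} = - \frac{490}{9}$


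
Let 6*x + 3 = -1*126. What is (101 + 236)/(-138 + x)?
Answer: -674/319 ≈ -2.1129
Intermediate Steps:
x = -43/2 (x = -½ + (-1*126)/6 = -½ + (⅙)*(-126) = -½ - 21 = -43/2 ≈ -21.500)
(101 + 236)/(-138 + x) = (101 + 236)/(-138 - 43/2) = 337/(-319/2) = 337*(-2/319) = -674/319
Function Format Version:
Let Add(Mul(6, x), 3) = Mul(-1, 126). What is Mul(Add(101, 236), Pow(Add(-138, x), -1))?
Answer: Rational(-674, 319) ≈ -2.1129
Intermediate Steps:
x = Rational(-43, 2) (x = Add(Rational(-1, 2), Mul(Rational(1, 6), Mul(-1, 126))) = Add(Rational(-1, 2), Mul(Rational(1, 6), -126)) = Add(Rational(-1, 2), -21) = Rational(-43, 2) ≈ -21.500)
Mul(Add(101, 236), Pow(Add(-138, x), -1)) = Mul(Add(101, 236), Pow(Add(-138, Rational(-43, 2)), -1)) = Mul(337, Pow(Rational(-319, 2), -1)) = Mul(337, Rational(-2, 319)) = Rational(-674, 319)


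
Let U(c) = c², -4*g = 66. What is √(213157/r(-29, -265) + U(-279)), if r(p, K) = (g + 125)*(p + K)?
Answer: √32986261698/651 ≈ 278.99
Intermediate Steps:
g = -33/2 (g = -¼*66 = -33/2 ≈ -16.500)
r(p, K) = 217*K/2 + 217*p/2 (r(p, K) = (-33/2 + 125)*(p + K) = 217*(K + p)/2 = 217*K/2 + 217*p/2)
√(213157/r(-29, -265) + U(-279)) = √(213157/((217/2)*(-265) + (217/2)*(-29)) + (-279)²) = √(213157/(-57505/2 - 6293/2) + 77841) = √(213157/(-31899) + 77841) = √(213157*(-1/31899) + 77841) = √(-30451/4557 + 77841) = √(354690986/4557) = √32986261698/651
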